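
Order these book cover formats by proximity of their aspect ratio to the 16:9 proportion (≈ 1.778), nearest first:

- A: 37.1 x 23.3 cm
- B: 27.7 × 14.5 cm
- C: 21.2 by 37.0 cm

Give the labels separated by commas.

A: 37.1/23.3 ≈ 1.592 → |1.592 − 1.778| = 0.186
B: 27.7/14.5 ≈ 1.910 → |1.910 − 1.778| = 0.132
C: 37.0/21.2 ≈ 1.745 → |1.745 − 1.778| = 0.033

C, B, A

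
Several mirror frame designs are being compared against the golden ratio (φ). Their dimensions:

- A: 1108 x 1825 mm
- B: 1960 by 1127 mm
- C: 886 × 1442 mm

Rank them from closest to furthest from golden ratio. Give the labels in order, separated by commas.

C, A, B

Ratios: A = 1825 / 1108 ≈ 1.647; B = 1960 / 1127 ≈ 1.739; C = 1442 / 886 ≈ 1.628.
|Δ from 1.618|: A 0.029; B 0.121; C 0.010.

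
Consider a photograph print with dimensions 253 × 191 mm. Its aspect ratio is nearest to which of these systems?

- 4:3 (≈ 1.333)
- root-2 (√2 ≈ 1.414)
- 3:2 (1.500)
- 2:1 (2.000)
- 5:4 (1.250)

Ratio = 253 / 191 ≈ 1.325.
Distances: 4:3 1.333 (Δ 0.008); root-2 1.414 (Δ 0.089); 3:2 1.500 (Δ 0.175); 2:1 2.000 (Δ 0.675); 5:4 1.250 (Δ 0.075).

4:3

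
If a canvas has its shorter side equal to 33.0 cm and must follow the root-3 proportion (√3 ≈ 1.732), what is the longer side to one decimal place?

57.2 cm

root-3 ≈ 1.73205.
Longer side = 33.0 × 1.73205 ≈ 57.158 → 57.2 cm.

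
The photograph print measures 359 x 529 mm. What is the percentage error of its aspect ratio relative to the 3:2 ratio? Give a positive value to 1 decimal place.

Ratio = 529 / 359 ≈ 1.4735.
Ideal 3:2 = 1.5000. |1.4735 − 1.5000| / 1.5000 ≈ 1.77% → 1.8%.

1.8%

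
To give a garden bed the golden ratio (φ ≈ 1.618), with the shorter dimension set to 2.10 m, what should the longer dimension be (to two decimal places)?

3.40 m

golden ratio ≈ 1.61803.
Longer side = 2.10 × 1.61803 ≈ 3.3979 → 3.40 m.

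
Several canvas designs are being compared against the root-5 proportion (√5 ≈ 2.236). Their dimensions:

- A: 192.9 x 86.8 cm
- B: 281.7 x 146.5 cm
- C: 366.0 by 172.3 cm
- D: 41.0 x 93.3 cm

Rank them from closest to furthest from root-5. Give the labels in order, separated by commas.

A: 192.9/86.8 ≈ 2.222 → |2.222 − 2.236| = 0.014
B: 281.7/146.5 ≈ 1.923 → |1.923 − 2.236| = 0.313
C: 366.0/172.3 ≈ 2.124 → |2.124 − 2.236| = 0.112
D: 93.3/41.0 ≈ 2.276 → |2.276 − 2.236| = 0.040

A, D, C, B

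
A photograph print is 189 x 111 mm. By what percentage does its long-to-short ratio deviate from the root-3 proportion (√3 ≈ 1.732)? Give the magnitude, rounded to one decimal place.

Ratio = 189 / 111 ≈ 1.7027.
Ideal root-3 ≈ 1.7321. |1.7027 − 1.7321| / 1.7321 ≈ 1.70% → 1.7%.

1.7%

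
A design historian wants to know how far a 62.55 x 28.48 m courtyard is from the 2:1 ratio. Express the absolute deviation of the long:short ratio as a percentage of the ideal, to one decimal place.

9.8%

Ratio = 62.55 / 28.48 ≈ 2.1963.
Ideal 2:1 = 2.0000. |2.1963 − 2.0000| / 2.0000 ≈ 9.81% → 9.8%.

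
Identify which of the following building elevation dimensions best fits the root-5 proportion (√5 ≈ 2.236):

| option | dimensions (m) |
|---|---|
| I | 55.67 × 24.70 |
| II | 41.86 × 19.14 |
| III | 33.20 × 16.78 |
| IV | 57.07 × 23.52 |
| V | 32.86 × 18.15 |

I

Target root-5 ≈ 2.236.
I: 2.254 (Δ0.018)  II: 2.187 (Δ0.049)  III: 1.979 (Δ0.257)  IV: 2.426 (Δ0.190)  V: 1.810 (Δ0.426)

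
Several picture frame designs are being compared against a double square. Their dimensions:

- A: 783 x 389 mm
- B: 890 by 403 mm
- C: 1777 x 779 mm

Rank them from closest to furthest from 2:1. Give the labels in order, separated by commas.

A, B, C

A: 783/389 ≈ 2.013 → |2.013 − 2.000| = 0.013
B: 890/403 ≈ 2.208 → |2.208 − 2.000| = 0.208
C: 1777/779 ≈ 2.281 → |2.281 − 2.000| = 0.281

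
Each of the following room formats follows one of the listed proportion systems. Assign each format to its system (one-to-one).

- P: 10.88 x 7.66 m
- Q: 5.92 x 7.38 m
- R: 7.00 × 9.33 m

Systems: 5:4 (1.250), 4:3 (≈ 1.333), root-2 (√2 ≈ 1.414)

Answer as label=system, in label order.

P = 10.88/7.66 ≈ 1.420 → root-2 (1.414)
Q = 7.38/5.92 ≈ 1.247 → 5:4 (1.250)
R = 9.33/7.00 ≈ 1.333 → 4:3 (1.333)

P=root-2, Q=5:4, R=4:3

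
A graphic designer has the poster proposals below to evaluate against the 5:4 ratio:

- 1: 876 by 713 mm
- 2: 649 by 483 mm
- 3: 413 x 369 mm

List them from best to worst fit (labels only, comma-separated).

1, 2, 3

1: 876/713 ≈ 1.229 → |1.229 − 1.250| = 0.021
2: 649/483 ≈ 1.344 → |1.344 − 1.250| = 0.094
3: 413/369 ≈ 1.119 → |1.119 − 1.250| = 0.131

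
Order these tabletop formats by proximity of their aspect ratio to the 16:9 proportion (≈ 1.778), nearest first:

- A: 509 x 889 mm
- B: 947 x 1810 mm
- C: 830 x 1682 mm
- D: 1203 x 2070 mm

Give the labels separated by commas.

A, D, B, C

Ratios: A = 889 / 509 ≈ 1.747; B = 1810 / 947 ≈ 1.911; C = 1682 / 830 ≈ 2.027; D = 2070 / 1203 ≈ 1.721.
|Δ from 1.778|: A 0.031; B 0.133; C 0.249; D 0.057.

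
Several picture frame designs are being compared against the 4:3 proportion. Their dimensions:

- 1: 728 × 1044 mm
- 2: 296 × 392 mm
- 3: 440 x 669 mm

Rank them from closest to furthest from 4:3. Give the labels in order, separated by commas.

Ratios: 1 = 1044 / 728 ≈ 1.434; 2 = 392 / 296 ≈ 1.324; 3 = 669 / 440 ≈ 1.520.
|Δ from 1.333|: 1 0.101; 2 0.009; 3 0.187.

2, 1, 3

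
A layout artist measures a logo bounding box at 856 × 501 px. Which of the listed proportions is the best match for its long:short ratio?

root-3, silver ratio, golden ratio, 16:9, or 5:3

Ratio = 856 / 501 ≈ 1.709.
Distances: root-3 1.732 (Δ 0.023); silver ratio 2.414 (Δ 0.705); golden ratio 1.618 (Δ 0.091); 16:9 1.778 (Δ 0.069); 5:3 1.667 (Δ 0.042).

root-3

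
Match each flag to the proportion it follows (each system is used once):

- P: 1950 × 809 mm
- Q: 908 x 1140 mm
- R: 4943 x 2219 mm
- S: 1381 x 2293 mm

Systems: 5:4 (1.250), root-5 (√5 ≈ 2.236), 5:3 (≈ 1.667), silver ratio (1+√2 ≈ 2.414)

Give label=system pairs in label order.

P=silver ratio, Q=5:4, R=root-5, S=5:3

Ratios: P ≈ 2.410; Q ≈ 1.256; R ≈ 2.228; S ≈ 1.660.
Targets: 5:4 ≈ 1.250; root-5 ≈ 2.236; 5:3 ≈ 1.667; silver ratio ≈ 2.414.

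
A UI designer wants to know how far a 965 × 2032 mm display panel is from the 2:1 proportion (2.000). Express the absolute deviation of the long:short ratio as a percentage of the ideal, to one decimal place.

5.3%

Ratio = 2032 / 965 ≈ 2.1057.
Ideal 2:1 = 2.0000. |2.1057 − 2.0000| / 2.0000 ≈ 5.29% → 5.3%.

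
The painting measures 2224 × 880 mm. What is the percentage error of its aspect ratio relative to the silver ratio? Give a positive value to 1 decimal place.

Ratio = 2224 / 880 ≈ 2.5273.
Ideal silver ratio ≈ 2.4142. |2.5273 − 2.4142| / 2.4142 ≈ 4.68% → 4.7%.

4.7%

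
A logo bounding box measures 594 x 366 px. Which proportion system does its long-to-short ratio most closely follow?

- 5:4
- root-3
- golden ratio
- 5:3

golden ratio

594/366 ≈ 1.623. Nearest candidates are golden ratio (1.618, off by 0.005) and 5:3 (1.667, off by 0.044).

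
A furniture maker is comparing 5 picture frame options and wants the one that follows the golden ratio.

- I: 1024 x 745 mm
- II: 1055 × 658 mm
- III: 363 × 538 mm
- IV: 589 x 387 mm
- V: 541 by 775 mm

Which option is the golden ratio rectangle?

Target golden ratio ≈ 1.618.
I: 1.374 (Δ0.244)  II: 1.603 (Δ0.015)  III: 1.482 (Δ0.136)  IV: 1.522 (Δ0.096)  V: 1.433 (Δ0.185)

II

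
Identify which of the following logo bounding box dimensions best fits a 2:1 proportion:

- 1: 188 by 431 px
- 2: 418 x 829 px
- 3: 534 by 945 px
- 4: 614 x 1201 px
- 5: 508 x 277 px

Ratios (long/short): 1 ≈ 2.293; 2 ≈ 1.983; 3 ≈ 1.770; 4 ≈ 1.956; 5 ≈ 1.834.
2:1 ≈ 2.000; option 2 is nearest (Δ 0.017).

2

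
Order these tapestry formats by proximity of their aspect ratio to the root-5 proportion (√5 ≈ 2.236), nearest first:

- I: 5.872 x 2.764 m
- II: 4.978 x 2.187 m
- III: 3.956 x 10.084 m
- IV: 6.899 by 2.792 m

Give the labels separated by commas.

II, I, IV, III

I: 5.872/2.764 ≈ 2.124 → |2.124 − 2.236| = 0.112
II: 4.978/2.187 ≈ 2.276 → |2.276 − 2.236| = 0.040
III: 10.084/3.956 ≈ 2.549 → |2.549 − 2.236| = 0.313
IV: 6.899/2.792 ≈ 2.471 → |2.471 − 2.236| = 0.235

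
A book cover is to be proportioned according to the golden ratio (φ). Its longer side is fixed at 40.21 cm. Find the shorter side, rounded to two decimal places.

golden ratio ≈ 1.61803.
Shorter side = 40.21 ÷ 1.61803 ≈ 24.8512 → 24.85 cm.

24.85 cm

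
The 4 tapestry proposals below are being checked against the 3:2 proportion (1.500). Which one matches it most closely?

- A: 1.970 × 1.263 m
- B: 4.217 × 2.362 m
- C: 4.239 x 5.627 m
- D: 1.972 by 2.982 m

Ratios (long/short): A ≈ 1.560; B ≈ 1.785; C ≈ 1.327; D ≈ 1.512.
3:2 ≈ 1.500; option D is nearest (Δ 0.012).

D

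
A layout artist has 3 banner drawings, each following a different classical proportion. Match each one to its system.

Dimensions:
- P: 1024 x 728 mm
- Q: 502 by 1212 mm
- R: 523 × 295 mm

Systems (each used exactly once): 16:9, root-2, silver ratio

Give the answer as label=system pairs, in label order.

P=root-2, Q=silver ratio, R=16:9

Ratios: P ≈ 1.407; Q ≈ 2.414; R ≈ 1.773.
Targets: 16:9 ≈ 1.778; root-2 ≈ 1.414; silver ratio ≈ 2.414.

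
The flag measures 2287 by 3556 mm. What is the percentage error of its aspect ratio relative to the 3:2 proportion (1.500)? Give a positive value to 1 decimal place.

3.7%

Ratio = 3556 / 2287 ≈ 1.5549.
Ideal 3:2 = 1.5000. |1.5549 − 1.5000| / 1.5000 ≈ 3.66% → 3.7%.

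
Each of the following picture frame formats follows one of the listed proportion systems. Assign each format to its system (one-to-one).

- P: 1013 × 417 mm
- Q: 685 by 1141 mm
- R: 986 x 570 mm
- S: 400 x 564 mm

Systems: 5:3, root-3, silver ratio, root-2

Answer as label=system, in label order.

Ratios: P ≈ 2.429; Q ≈ 1.666; R ≈ 1.730; S ≈ 1.410.
Targets: 5:3 ≈ 1.667; root-3 ≈ 1.732; silver ratio ≈ 2.414; root-2 ≈ 1.414.

P=silver ratio, Q=5:3, R=root-3, S=root-2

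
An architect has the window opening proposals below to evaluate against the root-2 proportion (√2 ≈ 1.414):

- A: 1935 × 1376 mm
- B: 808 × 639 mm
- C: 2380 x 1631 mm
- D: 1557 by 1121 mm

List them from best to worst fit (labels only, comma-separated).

Ratios: A = 1935 / 1376 ≈ 1.406; B = 808 / 639 ≈ 1.264; C = 2380 / 1631 ≈ 1.459; D = 1557 / 1121 ≈ 1.389.
|Δ from 1.414|: A 0.008; B 0.150; C 0.045; D 0.025.

A, D, C, B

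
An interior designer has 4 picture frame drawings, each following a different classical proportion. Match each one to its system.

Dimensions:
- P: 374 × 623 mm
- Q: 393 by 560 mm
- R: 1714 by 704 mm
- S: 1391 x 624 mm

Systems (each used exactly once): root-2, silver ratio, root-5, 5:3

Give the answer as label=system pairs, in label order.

P=5:3, Q=root-2, R=silver ratio, S=root-5

P = 623/374 ≈ 1.666 → 5:3 (1.667)
Q = 560/393 ≈ 1.425 → root-2 (1.414)
R = 1714/704 ≈ 2.435 → silver ratio (2.414)
S = 1391/624 ≈ 2.229 → root-5 (2.236)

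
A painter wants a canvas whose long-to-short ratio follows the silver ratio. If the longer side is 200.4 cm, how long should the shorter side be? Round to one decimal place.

silver ratio ≈ 2.41421.
Shorter side = 200.4 ÷ 2.41421 ≈ 83.009 → 83.0 cm.

83.0 cm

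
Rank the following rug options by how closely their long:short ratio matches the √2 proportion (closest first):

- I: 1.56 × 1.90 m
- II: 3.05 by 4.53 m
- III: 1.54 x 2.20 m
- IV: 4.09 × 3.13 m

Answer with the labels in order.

I: 1.90/1.56 ≈ 1.218 → |1.218 − 1.414| = 0.196
II: 4.53/3.05 ≈ 1.485 → |1.485 − 1.414| = 0.071
III: 2.20/1.54 ≈ 1.429 → |1.429 − 1.414| = 0.015
IV: 4.09/3.13 ≈ 1.307 → |1.307 − 1.414| = 0.107

III, II, IV, I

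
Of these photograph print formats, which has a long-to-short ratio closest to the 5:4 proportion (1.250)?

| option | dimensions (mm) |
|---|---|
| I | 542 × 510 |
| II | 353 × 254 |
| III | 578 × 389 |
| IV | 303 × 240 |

Ratios (long/short): I ≈ 1.063; II ≈ 1.390; III ≈ 1.486; IV ≈ 1.262.
5:4 ≈ 1.250; option IV is nearest (Δ 0.012).

IV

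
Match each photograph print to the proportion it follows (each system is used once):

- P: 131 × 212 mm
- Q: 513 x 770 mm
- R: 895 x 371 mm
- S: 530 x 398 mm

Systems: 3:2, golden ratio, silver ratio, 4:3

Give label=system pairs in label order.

P = 212/131 ≈ 1.618 → golden ratio (1.618)
Q = 770/513 ≈ 1.501 → 3:2 (1.500)
R = 895/371 ≈ 2.412 → silver ratio (2.414)
S = 530/398 ≈ 1.332 → 4:3 (1.333)

P=golden ratio, Q=3:2, R=silver ratio, S=4:3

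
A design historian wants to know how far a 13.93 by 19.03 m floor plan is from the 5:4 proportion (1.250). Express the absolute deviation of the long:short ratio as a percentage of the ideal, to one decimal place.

Ratio = 19.03 / 13.93 ≈ 1.3661.
Ideal 5:4 = 1.2500. |1.3661 − 1.2500| / 1.2500 ≈ 9.29% → 9.3%.

9.3%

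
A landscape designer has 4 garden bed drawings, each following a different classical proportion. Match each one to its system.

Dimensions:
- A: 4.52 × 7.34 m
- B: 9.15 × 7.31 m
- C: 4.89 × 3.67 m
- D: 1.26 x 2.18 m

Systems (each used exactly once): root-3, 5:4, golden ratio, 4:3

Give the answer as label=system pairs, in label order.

A=golden ratio, B=5:4, C=4:3, D=root-3

Ratios: A ≈ 1.624; B ≈ 1.252; C ≈ 1.332; D ≈ 1.730.
Targets: root-3 ≈ 1.732; 5:4 ≈ 1.250; golden ratio ≈ 1.618; 4:3 ≈ 1.333.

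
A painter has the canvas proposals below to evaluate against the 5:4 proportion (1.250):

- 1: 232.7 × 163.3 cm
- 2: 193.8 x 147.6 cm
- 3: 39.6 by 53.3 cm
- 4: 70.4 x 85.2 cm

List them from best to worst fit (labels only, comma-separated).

4, 2, 3, 1

Ratios: 1 = 232.7 / 163.3 ≈ 1.425; 2 = 193.8 / 147.6 ≈ 1.313; 3 = 53.3 / 39.6 ≈ 1.346; 4 = 85.2 / 70.4 ≈ 1.210.
|Δ from 1.250|: 1 0.175; 2 0.063; 3 0.096; 4 0.040.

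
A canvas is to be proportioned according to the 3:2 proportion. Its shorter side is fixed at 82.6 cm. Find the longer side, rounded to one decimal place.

3:2 = 1.50000.
Longer side = 82.6 × 1.50000 ≈ 123.900 → 123.9 cm.

123.9 cm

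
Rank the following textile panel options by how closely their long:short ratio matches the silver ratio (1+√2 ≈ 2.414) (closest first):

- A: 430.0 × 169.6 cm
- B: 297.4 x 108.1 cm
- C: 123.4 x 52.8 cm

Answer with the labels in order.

Ratios: A = 430.0 / 169.6 ≈ 2.535; B = 297.4 / 108.1 ≈ 2.751; C = 123.4 / 52.8 ≈ 2.337.
|Δ from 2.414|: A 0.121; B 0.337; C 0.077.

C, A, B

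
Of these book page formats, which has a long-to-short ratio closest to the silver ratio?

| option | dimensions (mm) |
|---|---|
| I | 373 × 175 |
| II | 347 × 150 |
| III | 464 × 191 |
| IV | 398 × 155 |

Ratios (long/short): I ≈ 2.131; II ≈ 2.313; III ≈ 2.429; IV ≈ 2.568.
silver ratio ≈ 2.414; option III is nearest (Δ 0.015).

III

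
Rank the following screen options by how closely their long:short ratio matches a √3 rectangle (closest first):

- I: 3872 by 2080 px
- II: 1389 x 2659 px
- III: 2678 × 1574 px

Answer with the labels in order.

Ratios: I = 3872 / 2080 ≈ 1.862; II = 2659 / 1389 ≈ 1.914; III = 2678 / 1574 ≈ 1.701.
|Δ from 1.732|: I 0.130; II 0.182; III 0.031.

III, I, II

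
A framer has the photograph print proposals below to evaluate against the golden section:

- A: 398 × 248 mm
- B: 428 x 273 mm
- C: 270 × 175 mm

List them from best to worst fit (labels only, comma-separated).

A: 398/248 ≈ 1.605 → |1.605 − 1.618| = 0.013
B: 428/273 ≈ 1.568 → |1.568 − 1.618| = 0.050
C: 270/175 ≈ 1.543 → |1.543 − 1.618| = 0.075

A, B, C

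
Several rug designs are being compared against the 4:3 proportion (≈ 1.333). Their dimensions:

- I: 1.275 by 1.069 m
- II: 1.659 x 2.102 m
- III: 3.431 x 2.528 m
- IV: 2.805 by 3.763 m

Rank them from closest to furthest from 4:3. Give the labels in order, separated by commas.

IV, III, II, I

I: 1.275/1.069 ≈ 1.193 → |1.193 − 1.333| = 0.140
II: 2.102/1.659 ≈ 1.267 → |1.267 − 1.333| = 0.066
III: 3.431/2.528 ≈ 1.357 → |1.357 − 1.333| = 0.024
IV: 3.763/2.805 ≈ 1.342 → |1.342 − 1.333| = 0.009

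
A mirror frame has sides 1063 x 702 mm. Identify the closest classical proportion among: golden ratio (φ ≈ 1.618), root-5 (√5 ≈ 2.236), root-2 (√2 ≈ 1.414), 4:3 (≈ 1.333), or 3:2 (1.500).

3:2

1063/702 ≈ 1.514. Nearest candidates are 3:2 (1.500, off by 0.014) and root-2 (1.414, off by 0.100).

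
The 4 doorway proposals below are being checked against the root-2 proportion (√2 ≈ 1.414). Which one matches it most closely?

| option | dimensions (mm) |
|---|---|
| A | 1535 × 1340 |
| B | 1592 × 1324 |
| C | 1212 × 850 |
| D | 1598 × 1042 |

Target root-2 ≈ 1.414.
A: 1.146 (Δ0.268)  B: 1.202 (Δ0.212)  C: 1.426 (Δ0.012)  D: 1.534 (Δ0.120)

C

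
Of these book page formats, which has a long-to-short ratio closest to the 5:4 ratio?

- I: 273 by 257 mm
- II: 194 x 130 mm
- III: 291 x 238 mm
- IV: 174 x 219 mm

Target 5:4 ≈ 1.250.
I: 1.062 (Δ0.188)  II: 1.492 (Δ0.242)  III: 1.223 (Δ0.027)  IV: 1.259 (Δ0.009)

IV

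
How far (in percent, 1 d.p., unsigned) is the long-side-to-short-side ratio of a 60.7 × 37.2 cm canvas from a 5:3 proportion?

2.1%

Ratio = 60.7 / 37.2 ≈ 1.6317.
Ideal 5:3 ≈ 1.6667. |1.6317 − 1.6667| / 1.6667 ≈ 2.10% → 2.1%.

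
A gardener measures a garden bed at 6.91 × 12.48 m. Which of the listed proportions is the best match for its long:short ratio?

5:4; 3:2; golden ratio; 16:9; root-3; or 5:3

16:9

Ratio = 12.48 / 6.91 ≈ 1.806.
Distances: 5:4 1.250 (Δ 0.556); 3:2 1.500 (Δ 0.306); golden ratio 1.618 (Δ 0.188); 16:9 1.778 (Δ 0.028); root-3 1.732 (Δ 0.074); 5:3 1.667 (Δ 0.139).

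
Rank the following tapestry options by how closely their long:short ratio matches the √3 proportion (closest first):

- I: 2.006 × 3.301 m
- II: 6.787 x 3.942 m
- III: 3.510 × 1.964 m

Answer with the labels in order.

II, III, I

Ratios: I = 3.301 / 2.006 ≈ 1.646; II = 6.787 / 3.942 ≈ 1.722; III = 3.510 / 1.964 ≈ 1.787.
|Δ from 1.732|: I 0.086; II 0.010; III 0.055.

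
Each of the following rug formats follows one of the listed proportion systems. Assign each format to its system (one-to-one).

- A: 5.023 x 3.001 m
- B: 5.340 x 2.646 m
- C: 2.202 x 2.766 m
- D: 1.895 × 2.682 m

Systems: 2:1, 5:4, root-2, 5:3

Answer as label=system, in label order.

Ratios: A ≈ 1.674; B ≈ 2.018; C ≈ 1.256; D ≈ 1.415.
Targets: 2:1 ≈ 2.000; 5:4 ≈ 1.250; root-2 ≈ 1.414; 5:3 ≈ 1.667.

A=5:3, B=2:1, C=5:4, D=root-2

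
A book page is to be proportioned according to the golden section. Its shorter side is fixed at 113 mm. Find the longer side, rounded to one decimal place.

182.8 mm

golden ratio ≈ 1.61803.
Longer side = 113 × 1.61803 ≈ 182.837 → 182.8 mm.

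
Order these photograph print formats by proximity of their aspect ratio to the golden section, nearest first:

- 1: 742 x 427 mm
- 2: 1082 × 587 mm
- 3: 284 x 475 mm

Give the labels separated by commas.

1: 742/427 ≈ 1.738 → |1.738 − 1.618| = 0.120
2: 1082/587 ≈ 1.843 → |1.843 − 1.618| = 0.225
3: 475/284 ≈ 1.673 → |1.673 − 1.618| = 0.055

3, 1, 2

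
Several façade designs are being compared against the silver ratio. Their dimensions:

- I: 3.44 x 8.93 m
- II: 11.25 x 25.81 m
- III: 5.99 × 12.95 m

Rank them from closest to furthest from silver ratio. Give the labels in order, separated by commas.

Ratios: I = 8.93 / 3.44 ≈ 2.596; II = 25.81 / 11.25 ≈ 2.294; III = 12.95 / 5.99 ≈ 2.162.
|Δ from 2.414|: I 0.182; II 0.120; III 0.252.

II, I, III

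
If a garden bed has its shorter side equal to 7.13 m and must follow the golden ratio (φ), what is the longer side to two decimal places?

golden ratio ≈ 1.61803.
Longer side = 7.13 × 1.61803 ≈ 11.5366 → 11.54 m.

11.54 m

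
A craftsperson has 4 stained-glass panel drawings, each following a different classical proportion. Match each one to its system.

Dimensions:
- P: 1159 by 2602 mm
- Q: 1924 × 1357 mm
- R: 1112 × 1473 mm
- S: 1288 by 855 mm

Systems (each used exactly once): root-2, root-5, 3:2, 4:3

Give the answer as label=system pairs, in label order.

P=root-5, Q=root-2, R=4:3, S=3:2

Ratios: P ≈ 2.245; Q ≈ 1.418; R ≈ 1.325; S ≈ 1.506.
Targets: root-2 ≈ 1.414; root-5 ≈ 2.236; 3:2 ≈ 1.500; 4:3 ≈ 1.333.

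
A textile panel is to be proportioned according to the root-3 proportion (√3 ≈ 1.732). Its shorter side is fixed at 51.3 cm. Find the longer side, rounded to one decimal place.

root-3 ≈ 1.73205.
Longer side = 51.3 × 1.73205 ≈ 88.854 → 88.9 cm.

88.9 cm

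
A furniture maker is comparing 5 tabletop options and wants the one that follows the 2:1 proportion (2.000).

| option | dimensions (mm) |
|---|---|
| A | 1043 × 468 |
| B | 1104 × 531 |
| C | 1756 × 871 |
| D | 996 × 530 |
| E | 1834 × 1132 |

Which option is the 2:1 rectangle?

Target 2:1 ≈ 2.000.
A: 2.229 (Δ0.229)  B: 2.079 (Δ0.079)  C: 2.016 (Δ0.016)  D: 1.879 (Δ0.121)  E: 1.620 (Δ0.380)

C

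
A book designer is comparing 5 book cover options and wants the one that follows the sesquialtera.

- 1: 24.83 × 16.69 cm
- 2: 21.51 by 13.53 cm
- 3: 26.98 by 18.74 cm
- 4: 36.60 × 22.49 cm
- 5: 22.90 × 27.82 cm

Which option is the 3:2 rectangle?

Target 3:2 ≈ 1.500.
1: 1.488 (Δ0.012)  2: 1.590 (Δ0.090)  3: 1.440 (Δ0.060)  4: 1.627 (Δ0.127)  5: 1.215 (Δ0.285)

1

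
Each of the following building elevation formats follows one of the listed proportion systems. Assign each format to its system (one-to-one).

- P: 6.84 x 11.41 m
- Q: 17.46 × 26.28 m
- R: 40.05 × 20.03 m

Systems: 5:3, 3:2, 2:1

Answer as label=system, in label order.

P=5:3, Q=3:2, R=2:1

P = 11.41/6.84 ≈ 1.668 → 5:3 (1.667)
Q = 26.28/17.46 ≈ 1.505 → 3:2 (1.500)
R = 40.05/20.03 ≈ 2.000 → 2:1 (2.000)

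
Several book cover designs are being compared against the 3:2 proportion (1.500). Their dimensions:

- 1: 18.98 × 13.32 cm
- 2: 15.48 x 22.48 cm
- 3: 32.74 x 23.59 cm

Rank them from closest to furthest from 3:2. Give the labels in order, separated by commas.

1: 18.98/13.32 ≈ 1.425 → |1.425 − 1.500| = 0.075
2: 22.48/15.48 ≈ 1.452 → |1.452 − 1.500| = 0.048
3: 32.74/23.59 ≈ 1.388 → |1.388 − 1.500| = 0.112

2, 1, 3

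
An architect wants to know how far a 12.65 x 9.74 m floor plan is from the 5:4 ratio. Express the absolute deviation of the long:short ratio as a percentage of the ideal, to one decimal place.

Ratio = 12.65 / 9.74 ≈ 1.2988.
Ideal 5:4 = 1.2500. |1.2988 − 1.2500| / 1.2500 ≈ 3.90% → 3.9%.

3.9%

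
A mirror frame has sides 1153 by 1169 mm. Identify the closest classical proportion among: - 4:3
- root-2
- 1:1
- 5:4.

1:1

Ratio = 1169 / 1153 ≈ 1.014.
Distances: 4:3 1.333 (Δ 0.319); root-2 1.414 (Δ 0.400); 1:1 1.000 (Δ 0.014); 5:4 1.250 (Δ 0.236).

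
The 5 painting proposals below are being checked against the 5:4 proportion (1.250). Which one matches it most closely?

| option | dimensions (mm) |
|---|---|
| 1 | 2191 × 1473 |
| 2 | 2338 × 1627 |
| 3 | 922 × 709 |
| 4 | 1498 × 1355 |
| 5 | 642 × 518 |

Ratios (long/short): 1 ≈ 1.487; 2 ≈ 1.437; 3 ≈ 1.300; 4 ≈ 1.106; 5 ≈ 1.239.
5:4 ≈ 1.250; option 5 is nearest (Δ 0.011).

5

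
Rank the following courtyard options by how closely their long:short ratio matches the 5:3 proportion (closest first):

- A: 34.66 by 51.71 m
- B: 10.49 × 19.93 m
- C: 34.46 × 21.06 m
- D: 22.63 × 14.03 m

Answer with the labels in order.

Ratios: A = 51.71 / 34.66 ≈ 1.492; B = 19.93 / 10.49 ≈ 1.900; C = 34.46 / 21.06 ≈ 1.636; D = 22.63 / 14.03 ≈ 1.613.
|Δ from 1.667|: A 0.175; B 0.233; C 0.031; D 0.054.

C, D, A, B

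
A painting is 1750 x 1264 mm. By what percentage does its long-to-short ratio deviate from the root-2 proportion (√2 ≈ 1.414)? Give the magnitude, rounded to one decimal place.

2.1%

Ratio = 1750 / 1264 ≈ 1.3845.
Ideal root-2 ≈ 1.4142. |1.3845 − 1.4142| / 1.4142 ≈ 2.10% → 2.1%.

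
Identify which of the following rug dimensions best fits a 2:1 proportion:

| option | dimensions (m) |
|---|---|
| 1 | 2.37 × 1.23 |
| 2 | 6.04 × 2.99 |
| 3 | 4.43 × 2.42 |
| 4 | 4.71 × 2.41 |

2

Target 2:1 ≈ 2.000.
1: 1.927 (Δ0.073)  2: 2.020 (Δ0.020)  3: 1.831 (Δ0.169)  4: 1.954 (Δ0.046)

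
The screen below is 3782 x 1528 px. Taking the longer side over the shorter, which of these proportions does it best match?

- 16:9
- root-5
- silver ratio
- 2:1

silver ratio

Ratio = 3782 / 1528 ≈ 2.475.
Distances: 16:9 1.778 (Δ 0.697); root-5 2.236 (Δ 0.239); silver ratio 2.414 (Δ 0.061); 2:1 2.000 (Δ 0.475).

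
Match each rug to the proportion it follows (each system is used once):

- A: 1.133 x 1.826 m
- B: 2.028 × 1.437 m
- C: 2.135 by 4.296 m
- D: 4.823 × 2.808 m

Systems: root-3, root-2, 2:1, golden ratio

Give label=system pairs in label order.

A=golden ratio, B=root-2, C=2:1, D=root-3

A = 1.826/1.133 ≈ 1.612 → golden ratio (1.618)
B = 2.028/1.437 ≈ 1.411 → root-2 (1.414)
C = 4.296/2.135 ≈ 2.012 → 2:1 (2.000)
D = 4.823/2.808 ≈ 1.718 → root-3 (1.732)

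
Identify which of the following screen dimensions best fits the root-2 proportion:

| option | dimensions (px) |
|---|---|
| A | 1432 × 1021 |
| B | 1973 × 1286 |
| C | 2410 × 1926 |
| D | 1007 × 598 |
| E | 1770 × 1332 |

Ratios (long/short): A ≈ 1.403; B ≈ 1.534; C ≈ 1.251; D ≈ 1.684; E ≈ 1.329.
root-2 ≈ 1.414; option A is nearest (Δ 0.011).

A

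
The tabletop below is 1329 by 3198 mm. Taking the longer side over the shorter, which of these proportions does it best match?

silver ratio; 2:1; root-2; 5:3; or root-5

silver ratio

Ratio = 3198 / 1329 ≈ 2.406.
Distances: silver ratio 2.414 (Δ 0.008); 2:1 2.000 (Δ 0.406); root-2 1.414 (Δ 0.992); 5:3 1.667 (Δ 0.739); root-5 2.236 (Δ 0.170).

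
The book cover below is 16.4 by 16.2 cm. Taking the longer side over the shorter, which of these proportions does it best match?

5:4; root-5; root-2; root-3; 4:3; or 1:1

16.4/16.2 ≈ 1.012. Nearest candidates are 1:1 (1.000, off by 0.012) and 5:4 (1.250, off by 0.238).

1:1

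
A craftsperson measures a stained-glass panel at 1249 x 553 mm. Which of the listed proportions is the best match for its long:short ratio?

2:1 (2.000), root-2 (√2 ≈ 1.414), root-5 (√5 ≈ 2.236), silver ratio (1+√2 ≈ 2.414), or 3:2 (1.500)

Ratio = 1249 / 553 ≈ 2.259.
Distances: 2:1 2.000 (Δ 0.259); root-2 1.414 (Δ 0.845); root-5 2.236 (Δ 0.023); silver ratio 2.414 (Δ 0.155); 3:2 1.500 (Δ 0.759).

root-5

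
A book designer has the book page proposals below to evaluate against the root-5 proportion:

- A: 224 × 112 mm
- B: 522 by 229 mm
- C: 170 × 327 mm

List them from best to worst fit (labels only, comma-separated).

A: 224/112 ≈ 2.000 → |2.000 − 2.236| = 0.236
B: 522/229 ≈ 2.279 → |2.279 − 2.236| = 0.043
C: 327/170 ≈ 1.924 → |1.924 − 2.236| = 0.312

B, A, C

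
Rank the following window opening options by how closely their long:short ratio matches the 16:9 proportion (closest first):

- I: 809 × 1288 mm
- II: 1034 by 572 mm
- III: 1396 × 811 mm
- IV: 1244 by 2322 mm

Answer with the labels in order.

Ratios: I = 1288 / 809 ≈ 1.592; II = 1034 / 572 ≈ 1.808; III = 1396 / 811 ≈ 1.721; IV = 2322 / 1244 ≈ 1.867.
|Δ from 1.778|: I 0.186; II 0.030; III 0.057; IV 0.089.

II, III, IV, I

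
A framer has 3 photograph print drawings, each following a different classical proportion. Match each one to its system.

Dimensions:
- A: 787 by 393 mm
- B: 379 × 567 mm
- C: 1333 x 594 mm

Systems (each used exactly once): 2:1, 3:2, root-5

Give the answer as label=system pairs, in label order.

A = 787/393 ≈ 2.003 → 2:1 (2.000)
B = 567/379 ≈ 1.496 → 3:2 (1.500)
C = 1333/594 ≈ 2.244 → root-5 (2.236)

A=2:1, B=3:2, C=root-5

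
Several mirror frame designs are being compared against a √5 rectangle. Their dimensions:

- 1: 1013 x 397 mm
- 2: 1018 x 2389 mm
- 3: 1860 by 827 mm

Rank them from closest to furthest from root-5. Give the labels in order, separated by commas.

3, 2, 1

1: 1013/397 ≈ 2.552 → |2.552 − 2.236| = 0.316
2: 2389/1018 ≈ 2.347 → |2.347 − 2.236| = 0.111
3: 1860/827 ≈ 2.249 → |2.249 − 2.236| = 0.013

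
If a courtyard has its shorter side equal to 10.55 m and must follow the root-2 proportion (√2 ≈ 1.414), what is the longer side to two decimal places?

root-2 ≈ 1.41421.
Longer side = 10.55 × 1.41421 ≈ 14.9199 → 14.92 m.

14.92 m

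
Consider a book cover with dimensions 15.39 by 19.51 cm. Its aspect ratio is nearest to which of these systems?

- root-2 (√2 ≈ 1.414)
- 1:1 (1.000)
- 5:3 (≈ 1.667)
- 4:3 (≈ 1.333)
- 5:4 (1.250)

19.51/15.39 ≈ 1.268. Nearest candidates are 5:4 (1.250, off by 0.018) and 4:3 (1.333, off by 0.065).

5:4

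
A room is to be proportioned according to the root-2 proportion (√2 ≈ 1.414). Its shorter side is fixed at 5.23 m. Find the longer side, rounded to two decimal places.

root-2 ≈ 1.41421.
Longer side = 5.23 × 1.41421 ≈ 7.3963 → 7.40 m.

7.40 m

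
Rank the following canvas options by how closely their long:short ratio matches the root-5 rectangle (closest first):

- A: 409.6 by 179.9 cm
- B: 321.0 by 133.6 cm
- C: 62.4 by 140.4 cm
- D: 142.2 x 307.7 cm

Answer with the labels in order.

Ratios: A = 409.6 / 179.9 ≈ 2.277; B = 321.0 / 133.6 ≈ 2.403; C = 140.4 / 62.4 ≈ 2.250; D = 307.7 / 142.2 ≈ 2.164.
|Δ from 2.236|: A 0.041; B 0.167; C 0.014; D 0.072.

C, A, D, B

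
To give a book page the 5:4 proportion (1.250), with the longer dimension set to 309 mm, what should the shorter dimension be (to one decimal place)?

247.2 mm

5:4 = 1.25000.
Shorter side = 309 ÷ 1.25000 ≈ 247.200 → 247.2 mm.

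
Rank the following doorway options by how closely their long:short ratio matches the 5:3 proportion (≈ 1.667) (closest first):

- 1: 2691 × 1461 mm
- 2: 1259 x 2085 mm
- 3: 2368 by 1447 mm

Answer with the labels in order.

1: 2691/1461 ≈ 1.842 → |1.842 − 1.667| = 0.175
2: 2085/1259 ≈ 1.656 → |1.656 − 1.667| = 0.011
3: 2368/1447 ≈ 1.636 → |1.636 − 1.667| = 0.031

2, 3, 1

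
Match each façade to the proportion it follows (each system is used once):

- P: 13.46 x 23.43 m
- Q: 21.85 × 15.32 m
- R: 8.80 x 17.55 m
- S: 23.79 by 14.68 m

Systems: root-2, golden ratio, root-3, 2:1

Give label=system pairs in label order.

P = 23.43/13.46 ≈ 1.741 → root-3 (1.732)
Q = 21.85/15.32 ≈ 1.426 → root-2 (1.414)
R = 17.55/8.80 ≈ 1.994 → 2:1 (2.000)
S = 23.79/14.68 ≈ 1.621 → golden ratio (1.618)

P=root-3, Q=root-2, R=2:1, S=golden ratio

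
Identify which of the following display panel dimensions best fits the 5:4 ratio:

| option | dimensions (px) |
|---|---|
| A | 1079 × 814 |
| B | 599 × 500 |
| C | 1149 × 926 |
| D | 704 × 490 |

Target 5:4 ≈ 1.250.
A: 1.326 (Δ0.076)  B: 1.198 (Δ0.052)  C: 1.241 (Δ0.009)  D: 1.437 (Δ0.187)

C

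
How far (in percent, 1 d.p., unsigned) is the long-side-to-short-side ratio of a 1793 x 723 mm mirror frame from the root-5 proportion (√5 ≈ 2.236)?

10.9%

Ratio = 1793 / 723 ≈ 2.4799.
Ideal root-5 ≈ 2.2361. |2.4799 − 2.2361| / 2.2361 ≈ 10.90% → 10.9%.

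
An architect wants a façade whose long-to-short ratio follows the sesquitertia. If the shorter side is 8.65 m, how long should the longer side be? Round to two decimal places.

4:3 ≈ 1.33333.
Longer side = 8.65 × 1.33333 ≈ 11.5333 → 11.53 m.

11.53 m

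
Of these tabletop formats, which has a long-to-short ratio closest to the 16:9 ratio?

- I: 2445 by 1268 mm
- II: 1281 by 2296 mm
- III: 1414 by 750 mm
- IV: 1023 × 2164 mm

II

Ratios (long/short): I ≈ 1.928; II ≈ 1.792; III ≈ 1.885; IV ≈ 2.115.
16:9 ≈ 1.778; option II is nearest (Δ 0.014).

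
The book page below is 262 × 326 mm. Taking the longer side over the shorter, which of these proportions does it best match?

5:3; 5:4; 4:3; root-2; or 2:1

326/262 ≈ 1.244. Nearest candidates are 5:4 (1.250, off by 0.006) and 4:3 (1.333, off by 0.089).

5:4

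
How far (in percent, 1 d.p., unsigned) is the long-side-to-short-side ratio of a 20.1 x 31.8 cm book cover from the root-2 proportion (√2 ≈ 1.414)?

Ratio = 31.8 / 20.1 ≈ 1.5821.
Ideal root-2 ≈ 1.4142. |1.5821 − 1.4142| / 1.4142 ≈ 11.87% → 11.9%.

11.9%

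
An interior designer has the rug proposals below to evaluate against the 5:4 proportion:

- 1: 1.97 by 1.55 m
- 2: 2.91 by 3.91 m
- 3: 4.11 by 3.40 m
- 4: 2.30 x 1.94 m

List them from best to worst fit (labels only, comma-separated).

1, 3, 4, 2

1: 1.97/1.55 ≈ 1.271 → |1.271 − 1.250| = 0.021
2: 3.91/2.91 ≈ 1.344 → |1.344 − 1.250| = 0.094
3: 4.11/3.40 ≈ 1.209 → |1.209 − 1.250| = 0.041
4: 2.30/1.94 ≈ 1.186 → |1.186 − 1.250| = 0.064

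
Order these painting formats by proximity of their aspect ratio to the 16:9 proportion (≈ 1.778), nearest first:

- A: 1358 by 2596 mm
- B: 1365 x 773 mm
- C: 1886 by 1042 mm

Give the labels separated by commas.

A: 2596/1358 ≈ 1.912 → |1.912 − 1.778| = 0.134
B: 1365/773 ≈ 1.766 → |1.766 − 1.778| = 0.012
C: 1886/1042 ≈ 1.810 → |1.810 − 1.778| = 0.032

B, C, A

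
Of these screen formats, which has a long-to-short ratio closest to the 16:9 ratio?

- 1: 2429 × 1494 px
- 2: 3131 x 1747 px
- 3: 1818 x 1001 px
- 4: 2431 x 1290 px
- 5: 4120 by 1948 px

2

Target 16:9 ≈ 1.778.
1: 1.626 (Δ0.152)  2: 1.792 (Δ0.014)  3: 1.816 (Δ0.038)  4: 1.884 (Δ0.106)  5: 2.115 (Δ0.337)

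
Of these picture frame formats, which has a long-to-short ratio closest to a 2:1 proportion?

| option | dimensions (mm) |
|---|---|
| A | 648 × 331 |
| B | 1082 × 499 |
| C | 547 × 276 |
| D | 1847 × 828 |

C

Ratios (long/short): A ≈ 1.958; B ≈ 2.168; C ≈ 1.982; D ≈ 2.231.
2:1 ≈ 2.000; option C is nearest (Δ 0.018).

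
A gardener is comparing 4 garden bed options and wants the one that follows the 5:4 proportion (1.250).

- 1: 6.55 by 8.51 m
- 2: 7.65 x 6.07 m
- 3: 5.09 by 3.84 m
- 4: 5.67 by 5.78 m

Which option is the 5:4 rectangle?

Ratios (long/short): 1 ≈ 1.299; 2 ≈ 1.260; 3 ≈ 1.326; 4 ≈ 1.019.
5:4 ≈ 1.250; option 2 is nearest (Δ 0.010).

2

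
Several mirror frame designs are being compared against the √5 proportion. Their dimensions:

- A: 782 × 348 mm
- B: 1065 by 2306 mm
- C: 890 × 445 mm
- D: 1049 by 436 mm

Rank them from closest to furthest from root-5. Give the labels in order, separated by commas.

A, B, D, C

Ratios: A = 782 / 348 ≈ 2.247; B = 2306 / 1065 ≈ 2.165; C = 890 / 445 ≈ 2.000; D = 1049 / 436 ≈ 2.406.
|Δ from 2.236|: A 0.011; B 0.071; C 0.236; D 0.170.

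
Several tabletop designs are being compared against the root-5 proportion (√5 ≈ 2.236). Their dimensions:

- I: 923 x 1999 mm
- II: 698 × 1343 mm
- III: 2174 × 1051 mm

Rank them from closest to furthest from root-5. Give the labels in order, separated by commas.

Ratios: I = 1999 / 923 ≈ 2.166; II = 1343 / 698 ≈ 1.924; III = 2174 / 1051 ≈ 2.069.
|Δ from 2.236|: I 0.070; II 0.312; III 0.167.

I, III, II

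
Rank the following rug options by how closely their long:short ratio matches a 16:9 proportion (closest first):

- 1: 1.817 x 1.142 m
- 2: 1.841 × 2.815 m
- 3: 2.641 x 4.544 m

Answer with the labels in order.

1: 1.817/1.142 ≈ 1.591 → |1.591 − 1.778| = 0.187
2: 2.815/1.841 ≈ 1.529 → |1.529 − 1.778| = 0.249
3: 4.544/2.641 ≈ 1.721 → |1.721 − 1.778| = 0.057

3, 1, 2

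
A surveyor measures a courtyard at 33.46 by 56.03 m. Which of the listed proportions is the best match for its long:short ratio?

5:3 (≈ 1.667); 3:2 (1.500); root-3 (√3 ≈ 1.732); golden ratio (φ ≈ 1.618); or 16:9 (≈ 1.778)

5:3

Ratio = 56.03 / 33.46 ≈ 1.675.
Distances: 5:3 1.667 (Δ 0.008); 3:2 1.500 (Δ 0.175); root-3 1.732 (Δ 0.057); golden ratio 1.618 (Δ 0.057); 16:9 1.778 (Δ 0.103).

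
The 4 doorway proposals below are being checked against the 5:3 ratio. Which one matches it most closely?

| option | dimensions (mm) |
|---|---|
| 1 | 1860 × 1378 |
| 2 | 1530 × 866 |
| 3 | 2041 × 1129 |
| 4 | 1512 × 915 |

4

Target 5:3 ≈ 1.667.
1: 1.350 (Δ0.317)  2: 1.767 (Δ0.100)  3: 1.808 (Δ0.141)  4: 1.652 (Δ0.015)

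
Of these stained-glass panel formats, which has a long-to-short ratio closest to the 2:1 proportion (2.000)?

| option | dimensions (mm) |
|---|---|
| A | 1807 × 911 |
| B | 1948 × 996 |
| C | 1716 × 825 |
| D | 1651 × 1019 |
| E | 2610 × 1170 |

Target 2:1 ≈ 2.000.
A: 1.984 (Δ0.016)  B: 1.956 (Δ0.044)  C: 2.080 (Δ0.080)  D: 1.620 (Δ0.380)  E: 2.231 (Δ0.231)

A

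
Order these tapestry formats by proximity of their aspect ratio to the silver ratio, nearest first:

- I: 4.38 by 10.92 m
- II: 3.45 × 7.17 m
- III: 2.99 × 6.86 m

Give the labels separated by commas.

I, III, II

Ratios: I = 10.92 / 4.38 ≈ 2.493; II = 7.17 / 3.45 ≈ 2.078; III = 6.86 / 2.99 ≈ 2.294.
|Δ from 2.414|: I 0.079; II 0.336; III 0.120.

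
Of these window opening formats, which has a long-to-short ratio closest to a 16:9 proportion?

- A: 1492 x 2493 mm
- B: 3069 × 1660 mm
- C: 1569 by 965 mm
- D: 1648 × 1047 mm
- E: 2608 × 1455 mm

Ratios (long/short): A ≈ 1.671; B ≈ 1.849; C ≈ 1.626; D ≈ 1.574; E ≈ 1.792.
16:9 ≈ 1.778; option E is nearest (Δ 0.014).

E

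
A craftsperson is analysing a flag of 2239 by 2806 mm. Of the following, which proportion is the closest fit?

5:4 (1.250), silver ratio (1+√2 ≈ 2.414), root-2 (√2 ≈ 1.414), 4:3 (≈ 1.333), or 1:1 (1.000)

5:4

Ratio = 2806 / 2239 ≈ 1.253.
Distances: 5:4 1.250 (Δ 0.003); silver ratio 2.414 (Δ 1.161); root-2 1.414 (Δ 0.161); 4:3 1.333 (Δ 0.080); 1:1 1.000 (Δ 0.253).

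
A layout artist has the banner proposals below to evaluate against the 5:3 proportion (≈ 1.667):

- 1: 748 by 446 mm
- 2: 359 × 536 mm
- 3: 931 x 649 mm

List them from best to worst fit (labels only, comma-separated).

Ratios: 1 = 748 / 446 ≈ 1.677; 2 = 536 / 359 ≈ 1.493; 3 = 931 / 649 ≈ 1.435.
|Δ from 1.667|: 1 0.010; 2 0.174; 3 0.232.

1, 2, 3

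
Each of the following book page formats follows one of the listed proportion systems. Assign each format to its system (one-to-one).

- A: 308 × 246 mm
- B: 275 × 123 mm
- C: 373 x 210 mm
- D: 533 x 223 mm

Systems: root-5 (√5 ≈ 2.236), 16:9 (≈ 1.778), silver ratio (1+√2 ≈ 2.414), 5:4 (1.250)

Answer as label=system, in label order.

A=5:4, B=root-5, C=16:9, D=silver ratio

Ratios: A ≈ 1.252; B ≈ 2.236; C ≈ 1.776; D ≈ 2.390.
Targets: root-5 ≈ 2.236; 16:9 ≈ 1.778; silver ratio ≈ 2.414; 5:4 ≈ 1.250.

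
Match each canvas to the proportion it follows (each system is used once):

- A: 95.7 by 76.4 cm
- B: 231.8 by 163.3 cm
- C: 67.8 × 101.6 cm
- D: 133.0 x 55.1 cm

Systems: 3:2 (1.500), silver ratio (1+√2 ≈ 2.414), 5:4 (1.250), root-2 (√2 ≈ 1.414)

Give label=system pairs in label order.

A=5:4, B=root-2, C=3:2, D=silver ratio

A = 95.7/76.4 ≈ 1.253 → 5:4 (1.250)
B = 231.8/163.3 ≈ 1.419 → root-2 (1.414)
C = 101.6/67.8 ≈ 1.499 → 3:2 (1.500)
D = 133.0/55.1 ≈ 2.414 → silver ratio (2.414)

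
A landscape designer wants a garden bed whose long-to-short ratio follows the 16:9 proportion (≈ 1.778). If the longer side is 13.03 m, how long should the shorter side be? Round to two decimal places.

16:9 ≈ 1.77778.
Shorter side = 13.03 ÷ 1.77778 ≈ 7.3294 → 7.33 m.

7.33 m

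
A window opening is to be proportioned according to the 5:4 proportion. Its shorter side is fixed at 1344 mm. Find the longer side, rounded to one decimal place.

1680.0 mm

5:4 = 1.25000.
Longer side = 1344 × 1.25000 ≈ 1680.000 → 1680.0 mm.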